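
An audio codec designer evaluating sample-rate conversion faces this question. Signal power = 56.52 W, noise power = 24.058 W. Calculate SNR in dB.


SNR in decibels:
SNR = 10 * log10(Ps / Pn)
    = 10 * log10(56.52 / 24.058)
    = 10 * log10(2.3493)
    = 10 * 0.3709
    = 3.71 dB

3.71 dB


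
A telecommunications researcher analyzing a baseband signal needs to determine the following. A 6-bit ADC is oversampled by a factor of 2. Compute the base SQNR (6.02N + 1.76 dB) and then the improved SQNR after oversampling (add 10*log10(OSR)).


Step 1 — baseline SQNR at Nyquist:
SQNR_base = 6.02*N + 1.76
          = 6.02*6 + 1.76
          = 37.88 dB

Step 2 — oversampling processing gain:
G = 10*log10(OSR) = 10*log10(2) = 3.01 dB

Step 3 — total:
SQNR_total = 37.88 + 3.01 = 40.89 dB

Base SQNR = 37.88 dB; oversampled SQNR = 40.89 dB


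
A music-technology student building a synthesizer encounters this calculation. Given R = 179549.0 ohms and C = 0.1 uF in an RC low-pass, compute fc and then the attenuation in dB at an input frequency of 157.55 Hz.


Step 1 — cutoff frequency:
fc = 1 / (2*pi*R*C)
C = 0.1 uF = 1e-07 F
fc = 1 / (2*pi*179549.0*1e-07)
   = 8.86415 Hz

Step 2 — magnitude at f = 157.55 Hz:
|H(f)| = 1 / sqrt(1 + (f/fc)^2)
f/fc = 157.55 / 8.86415 = 17.773842
|H| = 1 / sqrt(1 + 315.909459) = 0.0561736
|H|_dB = 20*log10(0.0561736) = -25.01 dB

fc = 8.86415 Hz; |H(157.55 Hz)| = -25.01 dB


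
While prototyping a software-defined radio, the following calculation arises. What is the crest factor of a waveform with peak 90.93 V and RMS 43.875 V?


Crest factor is the ratio of peak to RMS:
CF = V_peak / V_rms
   = 90.93 / 43.875
   = 2.0725

2.0725


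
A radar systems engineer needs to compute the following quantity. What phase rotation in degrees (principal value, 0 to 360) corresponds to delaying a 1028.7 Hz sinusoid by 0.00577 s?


Phase shift from frequency and time delay:
phi = 360 * f * t_delay
    = 360 * 1028.7 * 0.00577
    = 2136.82 degrees
    mod 360 = 336.82 degrees

336.82 degrees


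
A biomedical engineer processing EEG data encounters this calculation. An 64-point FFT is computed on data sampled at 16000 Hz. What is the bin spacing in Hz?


DFT frequency resolution:
df = fs / N
   = 16000 / 64
   = 250.0 Hz

250.0 Hz


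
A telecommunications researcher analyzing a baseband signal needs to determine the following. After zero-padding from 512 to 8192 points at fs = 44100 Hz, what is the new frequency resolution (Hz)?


Frequency resolution after zero-padding:
N_padded = 512 * 16 = 8192
df = fs / N_padded
   = 44100 / 8192
   = 5.3833 Hz

5.3833 Hz


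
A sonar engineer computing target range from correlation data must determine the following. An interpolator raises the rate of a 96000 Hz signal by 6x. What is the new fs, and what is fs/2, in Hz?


Step 1 — output sample rate after interpolation by L:
fs_out = L * fs_in = 6 * 96000 = 576000 Hz

Step 2 — Nyquist frequency of the output stream:
f_Nyq = fs_out / 2 = 576000 / 2 = 288000.0 Hz

fs_out = 576000 Hz; f_Nyquist = 288000.0 Hz


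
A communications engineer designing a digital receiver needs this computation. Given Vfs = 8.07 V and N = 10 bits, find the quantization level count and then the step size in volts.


Step 1 — number of quantization levels:
L = 2^N = 2^10 = 1024

Step 2 — LSB step size:
delta = Vfs / L
      = 8.07 / 1024
      = 0.00788086 V

Levels = 1024; step size = 0.00788086 V


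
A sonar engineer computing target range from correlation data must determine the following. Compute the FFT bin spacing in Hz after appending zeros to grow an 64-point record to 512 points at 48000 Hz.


Frequency resolution after zero-padding:
N_padded = 64 * 8 = 512
df = fs / N_padded
   = 48000 / 512
   = 93.75 Hz

93.75 Hz


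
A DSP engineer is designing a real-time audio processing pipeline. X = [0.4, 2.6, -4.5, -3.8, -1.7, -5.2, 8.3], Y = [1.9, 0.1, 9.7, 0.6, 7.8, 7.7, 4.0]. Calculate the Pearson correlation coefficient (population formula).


Pearson correlation coefficient (population):
r = cov(X,Y) / (std(X) * std(Y))
Mean X = -0.5571, Mean Y = 4.5429
Cov(X,Y) = -6.756122
Std(X) = 4.444212, Std(Y) = 3.580446
r = -0.4246

-0.4246


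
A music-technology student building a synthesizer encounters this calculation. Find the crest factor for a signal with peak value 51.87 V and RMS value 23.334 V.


Crest factor is the ratio of peak to RMS:
CF = V_peak / V_rms
   = 51.87 / 23.334
   = 2.2229

2.2229


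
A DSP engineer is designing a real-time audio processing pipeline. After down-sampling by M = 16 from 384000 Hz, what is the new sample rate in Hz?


Decimation reduces the sample rate:
fs_out = fs_in / M
       = 384000 / 16
       = 24000.0 Hz

24000.0 Hz


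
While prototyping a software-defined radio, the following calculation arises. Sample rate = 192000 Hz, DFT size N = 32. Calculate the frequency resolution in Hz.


DFT frequency resolution:
df = fs / N
   = 192000 / 32
   = 6000.0 Hz

6000.0 Hz


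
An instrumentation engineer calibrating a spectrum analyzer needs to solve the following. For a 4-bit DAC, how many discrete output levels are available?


Number of quantization levels = 2^N
= 2^4
= 16

16


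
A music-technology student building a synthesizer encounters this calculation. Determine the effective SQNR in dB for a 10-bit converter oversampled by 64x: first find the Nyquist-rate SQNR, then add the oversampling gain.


Step 1 — baseline SQNR at Nyquist:
SQNR_base = 6.02*N + 1.76
          = 6.02*10 + 1.76
          = 61.96 dB

Step 2 — oversampling processing gain:
G = 10*log10(OSR) = 10*log10(64) = 18.06 dB

Step 3 — total:
SQNR_total = 61.96 + 18.06 = 80.02 dB

Base SQNR = 61.96 dB; oversampled SQNR = 80.02 dB


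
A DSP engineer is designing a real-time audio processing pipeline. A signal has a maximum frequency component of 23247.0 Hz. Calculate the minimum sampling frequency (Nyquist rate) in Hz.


The Nyquist rate is twice the maximum frequency component.
fs_min = 2 * fmax
      = 2 * 23247.0
      = 46494.0 Hz

46494.0


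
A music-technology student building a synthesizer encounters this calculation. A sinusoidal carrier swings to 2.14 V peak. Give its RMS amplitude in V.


RMS voltage for a sinusoidal waveform:
V_rms = V_peak / sqrt(2)
      = 2.14 / 1.414214
      = 1.513 V

1.513 V


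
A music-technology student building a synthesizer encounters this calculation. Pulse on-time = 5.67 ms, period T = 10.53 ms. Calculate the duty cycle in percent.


Duty cycle as a percentage:
DC = (t_on / T) * 100
   = (5.67 / 10.53) * 100
   = 0.538462 * 100
   = 53.85 %

53.85 %


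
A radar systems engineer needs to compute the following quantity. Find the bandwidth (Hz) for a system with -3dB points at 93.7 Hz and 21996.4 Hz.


Bandwidth is the difference of -3dB frequencies:
BW = f_high - f_low
   = 21996.4 - 93.7
   = 21902.7 Hz

21902.7 Hz


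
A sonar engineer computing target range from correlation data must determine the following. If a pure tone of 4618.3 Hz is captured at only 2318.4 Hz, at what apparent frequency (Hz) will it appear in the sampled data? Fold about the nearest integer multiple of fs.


Compute the nearest integer multiple of fs to the signal:
n = round(4618.3 / 2318.4) = 2
f_alias = |4618.3 - 2 * 2318.4|
        = |4618.3 - 4636.8|
        = 18.5 Hz

18.5


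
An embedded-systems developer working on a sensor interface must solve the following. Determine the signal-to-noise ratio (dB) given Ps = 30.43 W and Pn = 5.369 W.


SNR in decibels:
SNR = 10 * log10(Ps / Pn)
    = 10 * log10(30.43 / 5.369)
    = 10 * log10(5.6677)
    = 10 * 0.7534
    = 7.53 dB

7.53 dB


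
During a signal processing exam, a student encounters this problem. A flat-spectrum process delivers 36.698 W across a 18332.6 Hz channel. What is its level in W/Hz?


Power spectral density:
PSD = P / BW
    = 36.698 / 18332.6
    = 0.00200179 W/Hz

0.00200179 W/Hz


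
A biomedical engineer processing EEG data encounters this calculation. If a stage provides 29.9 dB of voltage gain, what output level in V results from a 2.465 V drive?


Output voltage from dB gain:
V_out = V_in * 10^(gain_dB / 20)
      = 2.465 * 10^(29.9 / 20)
      = 2.465 * 31.260794
      = 77.0579 V

77.0579 V


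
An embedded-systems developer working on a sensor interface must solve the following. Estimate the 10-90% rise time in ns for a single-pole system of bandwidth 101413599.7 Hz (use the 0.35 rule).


Rise time from bandwidth relationship:
tr = 0.35 / BW
   = 0.35 / 101413599.7
   = 3.451213654e-09 s
   = 3.4512 ns

3.4512 ns


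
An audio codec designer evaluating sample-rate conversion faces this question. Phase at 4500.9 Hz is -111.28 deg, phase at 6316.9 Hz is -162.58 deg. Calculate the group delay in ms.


Group delay from phase difference:
tau = -d(phi)/d(omega)
d(phi) = -51.3 deg = -0.895354 rad
d(omega) = 2*pi*(6316.9 - 4500.9) = 11410.2645 rad/s
tau = -(-0.895354) / 11410.2645
    = 0.0785 ms

0.0785 ms


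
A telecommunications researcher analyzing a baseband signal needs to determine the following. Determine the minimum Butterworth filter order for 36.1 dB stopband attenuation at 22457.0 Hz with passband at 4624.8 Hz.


Butterworth filter order formula:
n = log10(10^(A/10) - 1) / (2 * log10(f_stop/f_pass))
10^(36.1/10) - 1 = 4072.8028
f_stop/f_pass = 22457.0 / 4624.8 = 4.8558
n = 2.6301 -> ceil = 3

3


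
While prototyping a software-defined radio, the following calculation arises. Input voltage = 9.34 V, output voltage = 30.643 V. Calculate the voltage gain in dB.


Voltage gain in dB:
G = 20 * log10(Vout / Vin)
  = 20 * log10(30.643 / 9.34)
  = 20 * log10(3.280835)
  = 20 * 0.515984
  = 10.32 dB

10.32 dB


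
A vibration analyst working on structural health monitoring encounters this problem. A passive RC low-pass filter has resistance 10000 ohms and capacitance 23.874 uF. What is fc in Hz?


Cutoff frequency of a first-order RC filter:
fc = 1 / (2 * pi * R * C)
C = 23.874 uF = 2.3874e-05 F
fc = 1 / (2 * pi * 10000 * 2.3874e-05)
   = 1 / 1.5000476602361
   = 0.666645 Hz

0.666645 Hz


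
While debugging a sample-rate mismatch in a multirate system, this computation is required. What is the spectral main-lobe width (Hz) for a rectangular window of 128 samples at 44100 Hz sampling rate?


Main lobe width for a rectangular window:
Width = 2 * fs / N
      = 2 * 44100 / 128
      = 88200 / 128
      = 689.062 Hz

689.062 Hz


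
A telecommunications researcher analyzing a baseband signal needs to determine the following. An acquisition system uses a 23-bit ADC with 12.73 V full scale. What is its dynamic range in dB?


Dynamic range from full-scale to LSB:
V_min = V_max / 2^bits = 12.73 / 2^23
DR = 20 * log10(V_max / V_min)
   = 20 * log10(2^23)
   = 20 * 23 * log10(2)
   = 138.47 dB

138.47 dB


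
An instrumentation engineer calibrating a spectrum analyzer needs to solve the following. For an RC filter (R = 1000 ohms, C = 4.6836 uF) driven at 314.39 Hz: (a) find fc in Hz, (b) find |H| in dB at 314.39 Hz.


Step 1 — cutoff frequency:
fc = 1 / (2*pi*R*C)
C = 4.6836 uF = 4.6836e-06 F
fc = 1 / (2*pi*1000*4.6836e-06)
   = 33.9813 Hz

Step 2 — magnitude at f = 314.39 Hz:
|H(f)| = 1 / sqrt(1 + (f/fc)^2)
f/fc = 314.39 / 33.9813 = 9.251853
|H| = 1 / sqrt(1 + 85.596784) = 0.1074606
|H|_dB = 20*log10(0.1074606) = -19.38 dB

fc = 33.9813 Hz; |H(314.39 Hz)| = -19.38 dB


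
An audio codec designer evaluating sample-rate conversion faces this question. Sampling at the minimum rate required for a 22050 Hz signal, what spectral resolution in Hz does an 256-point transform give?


Step 1 — Nyquist sampling rate:
fs = 2 * fmax = 2 * 22050 = 44100 Hz

Step 2 — DFT bin spacing:
df = fs / N = 44100 / 256 = 172.2656 Hz

172.2656 Hz


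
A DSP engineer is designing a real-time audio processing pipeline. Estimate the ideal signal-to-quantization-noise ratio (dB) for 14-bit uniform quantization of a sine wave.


Theoretical SNR for a full-scale sinusoid:
SNR = 6.02 * N + 1.76
    = 6.02 * 14 + 1.76
    = 84.28 + 1.76
    = 86.04 dB

86.04 dB


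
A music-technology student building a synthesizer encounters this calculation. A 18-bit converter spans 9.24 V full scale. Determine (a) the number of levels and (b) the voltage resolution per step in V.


Step 1 — number of quantization levels:
L = 2^N = 2^18 = 262144

Step 2 — LSB step size:
delta = Vfs / L
      = 9.24 / 262144
      = 3.525e-05 V

Levels = 262144; step size = 3.525e-05 V


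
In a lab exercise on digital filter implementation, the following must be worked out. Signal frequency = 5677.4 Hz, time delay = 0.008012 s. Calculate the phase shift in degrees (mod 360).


Phase shift from frequency and time delay:
phi = 360 * f * t_delay
    = 360 * 5677.4 * 0.008012
    = 16375.44 degrees
    mod 360 = 175.44 degrees

175.44 degrees


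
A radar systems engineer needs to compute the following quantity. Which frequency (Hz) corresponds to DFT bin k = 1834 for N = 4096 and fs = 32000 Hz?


Frequency of DFT bin k:
f_k = k * fs / N
    = 1834 * 32000 / 4096
    = 58688000 / 4096
    = 14328.125 Hz

14328.125 Hz


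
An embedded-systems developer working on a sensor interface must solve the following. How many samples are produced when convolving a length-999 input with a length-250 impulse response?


Linear convolution output length:
L = N + M - 1
  = 999 + 250 - 1
  = 1248 samples

1248


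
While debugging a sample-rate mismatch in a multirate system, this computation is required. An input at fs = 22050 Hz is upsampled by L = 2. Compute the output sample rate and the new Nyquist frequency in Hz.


Step 1 — output sample rate after interpolation by L:
fs_out = L * fs_in = 2 * 22050 = 44100 Hz

Step 2 — Nyquist frequency of the output stream:
f_Nyq = fs_out / 2 = 44100 / 2 = 22050.0 Hz

fs_out = 44100 Hz; f_Nyquist = 22050.0 Hz


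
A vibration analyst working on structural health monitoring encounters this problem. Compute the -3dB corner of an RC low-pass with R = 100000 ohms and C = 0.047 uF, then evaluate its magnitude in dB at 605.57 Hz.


Step 1 — cutoff frequency:
fc = 1 / (2*pi*R*C)
C = 0.047 uF = 4.7e-08 F
fc = 1 / (2*pi*100000*4.7e-08)
   = 33.8628 Hz

Step 2 — magnitude at f = 605.57 Hz:
|H(f)| = 1 / sqrt(1 + (f/fc)^2)
f/fc = 605.57 / 33.8628 = 17.883046
|H| = 1 / sqrt(1 + 319.803334) = 0.0558317
|H|_dB = 20*log10(0.0558317) = -25.06 dB

fc = 33.8628 Hz; |H(605.57 Hz)| = -25.06 dB


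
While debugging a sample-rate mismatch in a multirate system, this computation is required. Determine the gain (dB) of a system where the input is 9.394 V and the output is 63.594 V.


Voltage gain in dB:
G = 20 * log10(Vout / Vin)
  = 20 * log10(63.594 / 9.394)
  = 20 * log10(6.76964)
  = 20 * 0.830566
  = 16.61 dB

16.61 dB


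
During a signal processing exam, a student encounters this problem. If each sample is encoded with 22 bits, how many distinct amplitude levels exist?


Number of quantization levels = 2^N
= 2^22
= 4194304

4194304


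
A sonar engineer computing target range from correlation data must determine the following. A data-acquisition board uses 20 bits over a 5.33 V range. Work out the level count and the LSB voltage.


Step 1 — number of quantization levels:
L = 2^N = 2^20 = 1048576

Step 2 — LSB step size:
delta = Vfs / L
      = 5.33 / 1048576
      = 5.08e-06 V

Levels = 1048576; step size = 5.08e-06 V


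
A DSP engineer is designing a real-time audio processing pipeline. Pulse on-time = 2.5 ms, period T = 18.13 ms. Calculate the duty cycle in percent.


Duty cycle as a percentage:
DC = (t_on / T) * 100
   = (2.5 / 18.13) * 100
   = 0.137893 * 100
   = 13.79 %

13.79 %


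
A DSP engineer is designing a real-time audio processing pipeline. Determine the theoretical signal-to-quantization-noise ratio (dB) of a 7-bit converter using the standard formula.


Theoretical SNR for a full-scale sinusoid:
SNR = 6.02 * N + 1.76
    = 6.02 * 7 + 1.76
    = 42.14 + 1.76
    = 43.9 dB

43.9 dB


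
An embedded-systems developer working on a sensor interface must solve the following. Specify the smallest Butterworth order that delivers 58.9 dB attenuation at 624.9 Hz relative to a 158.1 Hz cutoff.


Butterworth filter order formula:
n = log10(10^(A/10) - 1) / (2 * log10(f_stop/f_pass))
10^(58.9/10) - 1 = 776246.1166
f_stop/f_pass = 624.9 / 158.1 = 3.9526
n = 4.934 -> ceil = 5

5


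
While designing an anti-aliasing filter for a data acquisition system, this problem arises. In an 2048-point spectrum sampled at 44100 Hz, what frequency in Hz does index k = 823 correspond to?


Frequency of DFT bin k:
f_k = k * fs / N
    = 823 * 44100 / 2048
    = 36294300 / 2048
    = 17721.826 Hz

17721.826 Hz


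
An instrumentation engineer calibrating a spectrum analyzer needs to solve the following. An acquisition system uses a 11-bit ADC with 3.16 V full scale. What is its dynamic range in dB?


Dynamic range from full-scale to LSB:
V_min = V_max / 2^bits = 3.16 / 2^11
DR = 20 * log10(V_max / V_min)
   = 20 * log10(2^11)
   = 20 * 11 * log10(2)
   = 66.23 dB

66.23 dB


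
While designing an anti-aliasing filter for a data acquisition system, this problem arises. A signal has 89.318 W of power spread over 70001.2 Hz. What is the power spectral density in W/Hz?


Power spectral density:
PSD = P / BW
    = 89.318 / 70001.2
    = 0.00127595 W/Hz

0.00127595 W/Hz


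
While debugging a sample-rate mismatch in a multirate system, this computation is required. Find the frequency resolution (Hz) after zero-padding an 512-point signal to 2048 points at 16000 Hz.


Frequency resolution after zero-padding:
N_padded = 512 * 4 = 2048
df = fs / N_padded
   = 16000 / 2048
   = 7.8125 Hz

7.8125 Hz


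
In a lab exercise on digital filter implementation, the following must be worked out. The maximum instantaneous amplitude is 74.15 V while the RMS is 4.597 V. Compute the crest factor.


Crest factor is the ratio of peak to RMS:
CF = V_peak / V_rms
   = 74.15 / 4.597
   = 16.1301

16.1301


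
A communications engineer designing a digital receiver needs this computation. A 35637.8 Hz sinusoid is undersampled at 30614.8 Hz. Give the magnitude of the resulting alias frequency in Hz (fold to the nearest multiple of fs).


Compute the nearest integer multiple of fs to the signal:
n = round(35637.8 / 30614.8) = 1
f_alias = |35637.8 - 1 * 30614.8|
        = |35637.8 - 30614.8|
        = 5023.0 Hz

5023.0


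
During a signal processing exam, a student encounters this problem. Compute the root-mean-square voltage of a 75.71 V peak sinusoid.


RMS voltage for a sinusoidal waveform:
V_rms = V_peak / sqrt(2)
      = 75.71 / 1.414214
      = 53.535 V

53.535 V


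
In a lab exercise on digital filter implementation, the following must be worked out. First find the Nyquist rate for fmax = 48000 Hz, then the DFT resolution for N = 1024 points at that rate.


Step 1 — Nyquist sampling rate:
fs = 2 * fmax = 2 * 48000 = 96000 Hz

Step 2 — DFT bin spacing:
df = fs / N = 96000 / 1024 = 93.75 Hz

93.75 Hz


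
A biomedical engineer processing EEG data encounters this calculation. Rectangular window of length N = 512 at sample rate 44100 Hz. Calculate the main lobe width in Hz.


Main lobe width for a rectangular window:
Width = 2 * fs / N
      = 2 * 44100 / 512
      = 88200 / 512
      = 172.266 Hz

172.266 Hz


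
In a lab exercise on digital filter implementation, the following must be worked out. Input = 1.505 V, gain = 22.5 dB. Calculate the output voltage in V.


Output voltage from dB gain:
V_out = V_in * 10^(gain_dB / 20)
      = 1.505 * 10^(22.5 / 20)
      = 1.505 * 13.335214
      = 20.0695 V

20.0695 V


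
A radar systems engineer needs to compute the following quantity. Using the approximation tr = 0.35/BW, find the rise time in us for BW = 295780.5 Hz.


Rise time from bandwidth relationship:
tr = 0.35 / BW
   = 0.35 / 295780.5
   = 1.183309921e-06 s
   = 1.1833 us

1.1833 us


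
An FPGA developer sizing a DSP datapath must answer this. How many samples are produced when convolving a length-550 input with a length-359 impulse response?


Linear convolution output length:
L = N + M - 1
  = 550 + 359 - 1
  = 908 samples

908


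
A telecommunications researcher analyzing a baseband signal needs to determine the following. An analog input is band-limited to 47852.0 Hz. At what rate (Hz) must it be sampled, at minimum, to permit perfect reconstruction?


The Nyquist rate is twice the maximum frequency component.
fs_min = 2 * fmax
      = 2 * 47852.0
      = 95704.0 Hz

95704.0


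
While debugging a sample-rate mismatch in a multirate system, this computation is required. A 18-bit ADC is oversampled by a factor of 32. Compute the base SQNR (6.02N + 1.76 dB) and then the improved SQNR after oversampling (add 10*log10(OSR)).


Step 1 — baseline SQNR at Nyquist:
SQNR_base = 6.02*N + 1.76
          = 6.02*18 + 1.76
          = 110.12 dB

Step 2 — oversampling processing gain:
G = 10*log10(OSR) = 10*log10(32) = 15.05 dB

Step 3 — total:
SQNR_total = 110.12 + 15.05 = 125.17 dB

Base SQNR = 110.12 dB; oversampled SQNR = 125.17 dB


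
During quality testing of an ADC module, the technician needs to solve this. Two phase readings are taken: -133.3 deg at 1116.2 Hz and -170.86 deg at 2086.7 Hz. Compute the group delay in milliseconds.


Group delay from phase difference:
tau = -d(phi)/d(omega)
d(phi) = -37.56 deg = -0.655546 rad
d(omega) = 2*pi*(2086.7 - 1116.2) = 6097.8313 rad/s
tau = -(-0.655546) / 6097.8313
    = 0.1075 ms

0.1075 ms


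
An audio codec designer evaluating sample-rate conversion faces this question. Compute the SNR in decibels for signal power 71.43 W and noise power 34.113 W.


SNR in decibels:
SNR = 10 * log10(Ps / Pn)
    = 10 * log10(71.43 / 34.113)
    = 10 * log10(2.0939)
    = 10 * 0.321
    = 3.21 dB

3.21 dB


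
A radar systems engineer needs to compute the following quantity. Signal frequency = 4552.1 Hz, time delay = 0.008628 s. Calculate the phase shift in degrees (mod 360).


Phase shift from frequency and time delay:
phi = 360 * f * t_delay
    = 360 * 4552.1 * 0.008628
    = 14139.19 degrees
    mod 360 = 99.19 degrees

99.19 degrees


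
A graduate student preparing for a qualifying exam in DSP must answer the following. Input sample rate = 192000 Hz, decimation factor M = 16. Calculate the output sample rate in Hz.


Decimation reduces the sample rate:
fs_out = fs_in / M
       = 192000 / 16
       = 12000.0 Hz

12000.0 Hz


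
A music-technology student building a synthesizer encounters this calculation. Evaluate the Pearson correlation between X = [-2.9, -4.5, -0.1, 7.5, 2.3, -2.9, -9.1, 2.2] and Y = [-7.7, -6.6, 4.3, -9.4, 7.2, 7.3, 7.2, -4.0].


Pearson correlation coefficient (population):
r = cov(X,Y) / (std(X) * std(Y))
Mean X = -0.9375, Mean Y = -0.2125
Cov(X,Y) = -12.427969
Std(X) = 4.733376, Std(Y) = 6.912929
r = -0.3798

-0.3798


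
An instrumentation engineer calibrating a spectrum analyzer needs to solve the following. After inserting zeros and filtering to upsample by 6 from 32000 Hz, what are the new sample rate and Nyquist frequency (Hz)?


Step 1 — output sample rate after interpolation by L:
fs_out = L * fs_in = 6 * 32000 = 192000 Hz

Step 2 — Nyquist frequency of the output stream:
f_Nyq = fs_out / 2 = 192000 / 2 = 96000.0 Hz

fs_out = 192000 Hz; f_Nyquist = 96000.0 Hz


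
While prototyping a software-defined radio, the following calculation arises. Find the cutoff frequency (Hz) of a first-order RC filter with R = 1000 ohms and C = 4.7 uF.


Cutoff frequency of a first-order RC filter:
fc = 1 / (2 * pi * R * C)
C = 4.7 uF = 4.7e-06 F
fc = 1 / (2 * pi * 1000 * 4.7e-06)
   = 1 / 0.029530970943744
   = 33.862754 Hz

33.862754 Hz


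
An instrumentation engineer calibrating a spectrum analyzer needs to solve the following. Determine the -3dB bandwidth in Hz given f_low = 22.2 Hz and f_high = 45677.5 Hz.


Bandwidth is the difference of -3dB frequencies:
BW = f_high - f_low
   = 45677.5 - 22.2
   = 45655.3 Hz

45655.3 Hz


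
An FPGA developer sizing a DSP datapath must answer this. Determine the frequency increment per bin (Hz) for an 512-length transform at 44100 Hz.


DFT frequency resolution:
df = fs / N
   = 44100 / 512
   = 86.1328 Hz

86.1328 Hz


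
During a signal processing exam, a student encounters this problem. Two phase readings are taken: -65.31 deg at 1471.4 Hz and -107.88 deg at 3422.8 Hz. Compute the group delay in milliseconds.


Group delay from phase difference:
tau = -d(phi)/d(omega)
d(phi) = -42.57 deg = -0.742987 rad
d(omega) = 2*pi*(3422.8 - 1471.4) = 12261.0078 rad/s
tau = -(-0.742987) / 12261.0078
    = 0.0606 ms

0.0606 ms


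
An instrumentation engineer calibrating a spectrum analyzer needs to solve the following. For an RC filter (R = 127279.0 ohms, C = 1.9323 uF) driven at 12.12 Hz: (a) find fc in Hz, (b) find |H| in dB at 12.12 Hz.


Step 1 — cutoff frequency:
fc = 1 / (2*pi*R*C)
C = 1.9323 uF = 1.9323e-06 F
fc = 1 / (2*pi*127279.0*1.9323e-06)
   = 0.647126 Hz

Step 2 — magnitude at f = 12.12 Hz:
|H(f)| = 1 / sqrt(1 + (f/fc)^2)
f/fc = 12.12 / 0.647126 = 18.728965
|H| = 1 / sqrt(1 + 350.77413) = 0.0533173
|H|_dB = 20*log10(0.0533173) = -25.46 dB

fc = 0.647126 Hz; |H(12.12 Hz)| = -25.46 dB


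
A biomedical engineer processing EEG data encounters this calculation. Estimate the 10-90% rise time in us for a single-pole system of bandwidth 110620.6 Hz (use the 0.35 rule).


Rise time from bandwidth relationship:
tr = 0.35 / BW
   = 0.35 / 110620.6
   = 3.163967652e-06 s
   = 3.164 us

3.164 us


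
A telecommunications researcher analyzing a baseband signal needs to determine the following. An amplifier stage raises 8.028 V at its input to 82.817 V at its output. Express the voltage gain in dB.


Voltage gain in dB:
G = 20 * log10(Vout / Vin)
  = 20 * log10(82.817 / 8.028)
  = 20 * log10(10.316019)
  = 20 * 1.013512
  = 20.27 dB

20.27 dB


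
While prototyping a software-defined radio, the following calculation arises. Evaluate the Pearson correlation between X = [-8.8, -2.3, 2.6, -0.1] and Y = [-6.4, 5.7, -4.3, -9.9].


Pearson correlation coefficient (population):
r = cov(X,Y) / (std(X) * std(Y))
Mean X = -2.15, Mean Y = -3.725
Cov(X,Y) = 0.24625
Std(X) = 4.213372, Std(Y) = 5.797575
r = 0.0101

0.0101


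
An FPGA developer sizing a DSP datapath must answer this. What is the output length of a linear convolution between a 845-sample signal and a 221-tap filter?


Linear convolution output length:
L = N + M - 1
  = 845 + 221 - 1
  = 1065 samples

1065


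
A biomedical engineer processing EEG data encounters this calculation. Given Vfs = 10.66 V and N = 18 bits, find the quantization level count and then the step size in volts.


Step 1 — number of quantization levels:
L = 2^N = 2^18 = 262144

Step 2 — LSB step size:
delta = Vfs / L
      = 10.66 / 262144
      = 4.066e-05 V

Levels = 262144; step size = 4.066e-05 V


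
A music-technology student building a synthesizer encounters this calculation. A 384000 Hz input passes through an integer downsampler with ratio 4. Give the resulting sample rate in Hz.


Decimation reduces the sample rate:
fs_out = fs_in / M
       = 384000 / 4
       = 96000.0 Hz

96000.0 Hz


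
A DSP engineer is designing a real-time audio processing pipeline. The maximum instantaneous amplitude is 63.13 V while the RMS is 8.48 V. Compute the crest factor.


Crest factor is the ratio of peak to RMS:
CF = V_peak / V_rms
   = 63.13 / 8.48
   = 7.4446

7.4446


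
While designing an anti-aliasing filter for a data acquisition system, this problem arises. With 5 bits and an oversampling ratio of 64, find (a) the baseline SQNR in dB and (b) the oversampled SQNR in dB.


Step 1 — baseline SQNR at Nyquist:
SQNR_base = 6.02*N + 1.76
          = 6.02*5 + 1.76
          = 31.86 dB

Step 2 — oversampling processing gain:
G = 10*log10(OSR) = 10*log10(64) = 18.06 dB

Step 3 — total:
SQNR_total = 31.86 + 18.06 = 49.92 dB

Base SQNR = 31.86 dB; oversampled SQNR = 49.92 dB


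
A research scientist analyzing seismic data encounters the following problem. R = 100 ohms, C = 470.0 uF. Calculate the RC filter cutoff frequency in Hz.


Cutoff frequency of a first-order RC filter:
fc = 1 / (2 * pi * R * C)
C = 470.0 uF = 0.00047 F
fc = 1 / (2 * pi * 100 * 0.00047)
   = 1 / 0.29530970943744
   = 3.386275 Hz

3.386275 Hz


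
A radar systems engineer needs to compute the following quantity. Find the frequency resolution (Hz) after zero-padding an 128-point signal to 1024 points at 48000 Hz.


Frequency resolution after zero-padding:
N_padded = 128 * 8 = 1024
df = fs / N_padded
   = 48000 / 1024
   = 46.875 Hz

46.875 Hz


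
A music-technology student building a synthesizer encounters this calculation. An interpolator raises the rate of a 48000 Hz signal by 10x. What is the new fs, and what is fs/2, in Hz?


Step 1 — output sample rate after interpolation by L:
fs_out = L * fs_in = 10 * 48000 = 480000 Hz

Step 2 — Nyquist frequency of the output stream:
f_Nyq = fs_out / 2 = 480000 / 2 = 240000.0 Hz

fs_out = 480000 Hz; f_Nyquist = 240000.0 Hz


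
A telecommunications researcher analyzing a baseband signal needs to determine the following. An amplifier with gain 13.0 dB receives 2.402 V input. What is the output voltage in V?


Output voltage from dB gain:
V_out = V_in * 10^(gain_dB / 20)
      = 2.402 * 10^(13.0 / 20)
      = 2.402 * 4.466836
      = 10.7293 V

10.7293 V


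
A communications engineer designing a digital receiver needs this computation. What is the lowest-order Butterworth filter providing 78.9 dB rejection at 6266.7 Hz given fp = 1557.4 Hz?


Butterworth filter order formula:
n = log10(10^(A/10) - 1) / (2 * log10(f_stop/f_pass))
10^(78.9/10) - 1 = 77624710.6629
f_stop/f_pass = 6266.7 / 1557.4 = 4.0238
n = 6.5246 -> ceil = 7

7


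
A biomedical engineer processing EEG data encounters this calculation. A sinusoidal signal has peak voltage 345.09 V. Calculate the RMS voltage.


RMS voltage for a sinusoidal waveform:
V_rms = V_peak / sqrt(2)
      = 345.09 / 1.414214
      = 244.015 V

244.015 V


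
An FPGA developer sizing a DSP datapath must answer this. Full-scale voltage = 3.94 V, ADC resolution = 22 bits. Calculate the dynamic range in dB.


Dynamic range from full-scale to LSB:
V_min = V_max / 2^bits = 3.94 / 2^22
DR = 20 * log10(V_max / V_min)
   = 20 * log10(2^22)
   = 20 * 22 * log10(2)
   = 132.45 dB

132.45 dB


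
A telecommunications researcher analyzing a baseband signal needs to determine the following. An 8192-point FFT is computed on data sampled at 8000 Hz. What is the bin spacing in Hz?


DFT frequency resolution:
df = fs / N
   = 8000 / 8192
   = 0.9766 Hz

0.9766 Hz


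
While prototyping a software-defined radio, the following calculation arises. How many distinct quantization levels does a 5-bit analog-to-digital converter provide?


Number of quantization levels = 2^N
= 2^5
= 32

32


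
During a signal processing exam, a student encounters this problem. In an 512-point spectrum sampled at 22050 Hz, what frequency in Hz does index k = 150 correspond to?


Frequency of DFT bin k:
f_k = k * fs / N
    = 150 * 22050 / 512
    = 3307500 / 512
    = 6459.961 Hz

6459.961 Hz


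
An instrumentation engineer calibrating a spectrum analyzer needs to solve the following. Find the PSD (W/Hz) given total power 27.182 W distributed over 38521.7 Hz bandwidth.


Power spectral density:
PSD = P / BW
    = 27.182 / 38521.7
    = 0.00070563 W/Hz

0.00070563 W/Hz


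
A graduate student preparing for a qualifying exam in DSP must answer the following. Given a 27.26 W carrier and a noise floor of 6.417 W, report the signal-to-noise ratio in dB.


SNR in decibels:
SNR = 10 * log10(Ps / Pn)
    = 10 * log10(27.26 / 6.417)
    = 10 * log10(4.2481)
    = 10 * 0.6282
    = 6.28 dB

6.28 dB


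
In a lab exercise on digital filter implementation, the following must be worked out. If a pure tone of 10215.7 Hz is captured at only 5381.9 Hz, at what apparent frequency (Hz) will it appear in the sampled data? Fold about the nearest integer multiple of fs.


Compute the nearest integer multiple of fs to the signal:
n = round(10215.7 / 5381.9) = 2
f_alias = |10215.7 - 2 * 5381.9|
        = |10215.7 - 10763.8|
        = 548.1 Hz

548.1


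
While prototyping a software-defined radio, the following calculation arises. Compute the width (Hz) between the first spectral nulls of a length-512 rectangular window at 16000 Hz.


Main lobe width for a rectangular window:
Width = 2 * fs / N
      = 2 * 16000 / 512
      = 32000 / 512
      = 62.5 Hz

62.5 Hz


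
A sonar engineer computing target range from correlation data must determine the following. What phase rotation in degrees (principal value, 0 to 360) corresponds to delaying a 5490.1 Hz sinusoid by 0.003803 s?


Phase shift from frequency and time delay:
phi = 360 * f * t_delay
    = 360 * 5490.1 * 0.003803
    = 7516.39 degrees
    mod 360 = 316.39 degrees

316.39 degrees


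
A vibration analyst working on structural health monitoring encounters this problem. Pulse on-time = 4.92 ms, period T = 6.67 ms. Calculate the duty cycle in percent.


Duty cycle as a percentage:
DC = (t_on / T) * 100
   = (4.92 / 6.67) * 100
   = 0.737631 * 100
   = 73.76 %

73.76 %


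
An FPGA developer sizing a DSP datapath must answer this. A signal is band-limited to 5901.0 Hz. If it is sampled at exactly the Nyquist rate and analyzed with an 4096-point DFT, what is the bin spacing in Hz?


Step 1 — Nyquist sampling rate:
fs = 2 * fmax = 2 * 5901.0 = 11802.0 Hz

Step 2 — DFT bin spacing:
df = fs / N = 11802.0 / 4096 = 2.8813 Hz

2.8813 Hz


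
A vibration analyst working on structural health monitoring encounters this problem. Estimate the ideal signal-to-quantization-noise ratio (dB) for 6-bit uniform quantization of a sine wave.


Theoretical SNR for a full-scale sinusoid:
SNR = 6.02 * N + 1.76
    = 6.02 * 6 + 1.76
    = 36.12 + 1.76
    = 37.88 dB

37.88 dB


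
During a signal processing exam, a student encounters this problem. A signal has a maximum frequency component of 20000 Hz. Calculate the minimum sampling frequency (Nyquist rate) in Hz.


The Nyquist rate is twice the maximum frequency component.
fs_min = 2 * fmax
      = 2 * 20000
      = 40000 Hz

40000


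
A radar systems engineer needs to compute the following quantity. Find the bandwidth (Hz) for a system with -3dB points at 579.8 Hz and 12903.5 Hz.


Bandwidth is the difference of -3dB frequencies:
BW = f_high - f_low
   = 12903.5 - 579.8
   = 12323.7 Hz

12323.7 Hz


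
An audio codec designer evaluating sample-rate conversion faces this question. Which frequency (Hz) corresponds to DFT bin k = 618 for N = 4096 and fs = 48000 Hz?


Frequency of DFT bin k:
f_k = k * fs / N
    = 618 * 48000 / 4096
    = 29664000 / 4096
    = 7242.188 Hz

7242.188 Hz


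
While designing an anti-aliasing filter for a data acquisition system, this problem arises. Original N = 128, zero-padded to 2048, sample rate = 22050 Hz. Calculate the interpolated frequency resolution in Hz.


Frequency resolution after zero-padding:
N_padded = 128 * 16 = 2048
df = fs / N_padded
   = 22050 / 2048
   = 10.7666 Hz

10.7666 Hz


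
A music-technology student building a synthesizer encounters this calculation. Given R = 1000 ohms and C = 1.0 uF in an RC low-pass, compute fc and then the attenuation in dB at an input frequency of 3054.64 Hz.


Step 1 — cutoff frequency:
fc = 1 / (2*pi*R*C)
C = 1.0 uF = 1e-06 F
fc = 1 / (2*pi*1000*1e-06)
   = 159.155 Hz

Step 2 — magnitude at f = 3054.64 Hz:
|H(f)| = 1 / sqrt(1 + (f/fc)^2)
f/fc = 3054.64 / 159.155 = 19.192862
|H| = 1 / sqrt(1 + 368.365952) = 0.0520321
|H|_dB = 20*log10(0.0520321) = -25.67 dB

fc = 159.155 Hz; |H(3054.64 Hz)| = -25.67 dB


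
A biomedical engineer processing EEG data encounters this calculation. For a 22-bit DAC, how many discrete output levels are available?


Number of quantization levels = 2^N
= 2^22
= 4194304

4194304


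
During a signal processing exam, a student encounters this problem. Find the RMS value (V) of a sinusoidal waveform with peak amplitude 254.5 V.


RMS voltage for a sinusoidal waveform:
V_rms = V_peak / sqrt(2)
      = 254.5 / 1.414214
      = 179.959 V

179.959 V


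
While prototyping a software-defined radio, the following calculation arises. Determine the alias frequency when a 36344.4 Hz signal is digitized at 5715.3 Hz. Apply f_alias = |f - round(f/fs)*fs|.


Compute the nearest integer multiple of fs to the signal:
n = round(36344.4 / 5715.3) = 6
f_alias = |36344.4 - 6 * 5715.3|
        = |36344.4 - 34291.8|
        = 2052.6 Hz

2052.6


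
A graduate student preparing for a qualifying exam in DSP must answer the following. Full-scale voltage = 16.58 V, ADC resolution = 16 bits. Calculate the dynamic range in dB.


Dynamic range from full-scale to LSB:
V_min = V_max / 2^bits = 16.58 / 2^16
DR = 20 * log10(V_max / V_min)
   = 20 * log10(2^16)
   = 20 * 16 * log10(2)
   = 96.33 dB

96.33 dB


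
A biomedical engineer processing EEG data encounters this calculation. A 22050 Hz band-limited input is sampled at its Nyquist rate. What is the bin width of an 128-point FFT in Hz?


Step 1 — Nyquist sampling rate:
fs = 2 * fmax = 2 * 22050 = 44100 Hz

Step 2 — DFT bin spacing:
df = fs / N = 44100 / 128 = 344.5312 Hz

344.5312 Hz


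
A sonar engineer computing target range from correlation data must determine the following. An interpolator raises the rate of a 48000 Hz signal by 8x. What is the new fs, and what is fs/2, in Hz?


Step 1 — output sample rate after interpolation by L:
fs_out = L * fs_in = 8 * 48000 = 384000 Hz

Step 2 — Nyquist frequency of the output stream:
f_Nyq = fs_out / 2 = 384000 / 2 = 192000.0 Hz

fs_out = 384000 Hz; f_Nyquist = 192000.0 Hz


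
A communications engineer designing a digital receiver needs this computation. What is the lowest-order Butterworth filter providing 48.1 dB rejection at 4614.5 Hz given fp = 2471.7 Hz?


Butterworth filter order formula:
n = log10(10^(A/10) - 1) / (2 * log10(f_stop/f_pass))
10^(48.1/10) - 1 = 64564.4229
f_stop/f_pass = 4614.5 / 2471.7 = 1.8669
n = 8.8703 -> ceil = 9

9


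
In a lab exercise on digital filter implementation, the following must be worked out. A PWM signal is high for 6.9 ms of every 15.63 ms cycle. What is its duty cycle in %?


Duty cycle as a percentage:
DC = (t_on / T) * 100
   = (6.9 / 15.63) * 100
   = 0.441459 * 100
   = 44.15 %

44.15 %


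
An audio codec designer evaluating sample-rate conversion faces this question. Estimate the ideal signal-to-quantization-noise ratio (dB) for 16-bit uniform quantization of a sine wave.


Theoretical SNR for a full-scale sinusoid:
SNR = 6.02 * N + 1.76
    = 6.02 * 16 + 1.76
    = 96.32 + 1.76
    = 98.08 dB

98.08 dB


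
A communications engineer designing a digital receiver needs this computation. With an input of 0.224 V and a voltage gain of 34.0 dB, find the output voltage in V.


Output voltage from dB gain:
V_out = V_in * 10^(gain_dB / 20)
      = 0.224 * 10^(34.0 / 20)
      = 0.224 * 50.118723
      = 11.2266 V

11.2266 V


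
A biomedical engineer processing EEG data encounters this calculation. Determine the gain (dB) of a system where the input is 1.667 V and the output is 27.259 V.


Voltage gain in dB:
G = 20 * log10(Vout / Vin)
  = 20 * log10(27.259 / 1.667)
  = 20 * log10(16.35213)
  = 20 * 1.213574
  = 24.27 dB

24.27 dB


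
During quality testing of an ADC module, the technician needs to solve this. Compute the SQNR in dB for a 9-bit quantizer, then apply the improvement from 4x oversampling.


Step 1 — baseline SQNR at Nyquist:
SQNR_base = 6.02*N + 1.76
          = 6.02*9 + 1.76
          = 55.94 dB

Step 2 — oversampling processing gain:
G = 10*log10(OSR) = 10*log10(4) = 6.02 dB

Step 3 — total:
SQNR_total = 55.94 + 6.02 = 61.96 dB

Base SQNR = 55.94 dB; oversampled SQNR = 61.96 dB
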